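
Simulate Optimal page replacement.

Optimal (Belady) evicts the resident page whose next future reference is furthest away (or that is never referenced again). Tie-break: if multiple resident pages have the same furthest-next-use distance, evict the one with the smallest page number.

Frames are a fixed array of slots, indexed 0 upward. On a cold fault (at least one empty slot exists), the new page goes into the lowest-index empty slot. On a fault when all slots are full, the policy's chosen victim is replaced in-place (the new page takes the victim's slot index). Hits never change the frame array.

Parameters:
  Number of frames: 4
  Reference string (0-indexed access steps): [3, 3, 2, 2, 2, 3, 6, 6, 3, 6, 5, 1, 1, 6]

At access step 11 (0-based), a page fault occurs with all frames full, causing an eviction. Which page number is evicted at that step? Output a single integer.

Step 0: ref 3 -> FAULT, frames=[3,-,-,-]
Step 1: ref 3 -> HIT, frames=[3,-,-,-]
Step 2: ref 2 -> FAULT, frames=[3,2,-,-]
Step 3: ref 2 -> HIT, frames=[3,2,-,-]
Step 4: ref 2 -> HIT, frames=[3,2,-,-]
Step 5: ref 3 -> HIT, frames=[3,2,-,-]
Step 6: ref 6 -> FAULT, frames=[3,2,6,-]
Step 7: ref 6 -> HIT, frames=[3,2,6,-]
Step 8: ref 3 -> HIT, frames=[3,2,6,-]
Step 9: ref 6 -> HIT, frames=[3,2,6,-]
Step 10: ref 5 -> FAULT, frames=[3,2,6,5]
Step 11: ref 1 -> FAULT, evict 2, frames=[3,1,6,5]
At step 11: evicted page 2

Answer: 2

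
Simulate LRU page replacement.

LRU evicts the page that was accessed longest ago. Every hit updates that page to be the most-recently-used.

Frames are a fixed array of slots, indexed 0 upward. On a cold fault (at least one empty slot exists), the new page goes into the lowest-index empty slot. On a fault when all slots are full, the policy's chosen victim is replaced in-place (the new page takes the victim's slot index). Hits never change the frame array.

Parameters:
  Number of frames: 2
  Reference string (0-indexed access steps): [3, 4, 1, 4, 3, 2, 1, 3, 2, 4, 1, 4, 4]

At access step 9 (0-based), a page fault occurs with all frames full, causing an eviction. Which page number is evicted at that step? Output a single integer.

Answer: 3

Derivation:
Step 0: ref 3 -> FAULT, frames=[3,-]
Step 1: ref 4 -> FAULT, frames=[3,4]
Step 2: ref 1 -> FAULT, evict 3, frames=[1,4]
Step 3: ref 4 -> HIT, frames=[1,4]
Step 4: ref 3 -> FAULT, evict 1, frames=[3,4]
Step 5: ref 2 -> FAULT, evict 4, frames=[3,2]
Step 6: ref 1 -> FAULT, evict 3, frames=[1,2]
Step 7: ref 3 -> FAULT, evict 2, frames=[1,3]
Step 8: ref 2 -> FAULT, evict 1, frames=[2,3]
Step 9: ref 4 -> FAULT, evict 3, frames=[2,4]
At step 9: evicted page 3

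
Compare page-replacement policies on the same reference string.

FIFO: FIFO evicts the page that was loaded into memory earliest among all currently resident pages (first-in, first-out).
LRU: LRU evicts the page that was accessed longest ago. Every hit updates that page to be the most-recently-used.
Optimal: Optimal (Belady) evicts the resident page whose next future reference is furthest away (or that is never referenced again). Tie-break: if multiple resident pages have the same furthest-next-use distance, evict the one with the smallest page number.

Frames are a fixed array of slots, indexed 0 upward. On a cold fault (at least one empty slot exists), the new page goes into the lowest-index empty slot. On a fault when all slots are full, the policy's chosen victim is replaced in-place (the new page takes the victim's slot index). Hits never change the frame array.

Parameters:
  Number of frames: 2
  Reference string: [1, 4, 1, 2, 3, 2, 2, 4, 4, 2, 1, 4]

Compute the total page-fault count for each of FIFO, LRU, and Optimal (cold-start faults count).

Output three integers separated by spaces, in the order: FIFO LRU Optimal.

Answer: 8 7 6

Derivation:
--- FIFO ---
  step 0: ref 1 -> FAULT, frames=[1,-] (faults so far: 1)
  step 1: ref 4 -> FAULT, frames=[1,4] (faults so far: 2)
  step 2: ref 1 -> HIT, frames=[1,4] (faults so far: 2)
  step 3: ref 2 -> FAULT, evict 1, frames=[2,4] (faults so far: 3)
  step 4: ref 3 -> FAULT, evict 4, frames=[2,3] (faults so far: 4)
  step 5: ref 2 -> HIT, frames=[2,3] (faults so far: 4)
  step 6: ref 2 -> HIT, frames=[2,3] (faults so far: 4)
  step 7: ref 4 -> FAULT, evict 2, frames=[4,3] (faults so far: 5)
  step 8: ref 4 -> HIT, frames=[4,3] (faults so far: 5)
  step 9: ref 2 -> FAULT, evict 3, frames=[4,2] (faults so far: 6)
  step 10: ref 1 -> FAULT, evict 4, frames=[1,2] (faults so far: 7)
  step 11: ref 4 -> FAULT, evict 2, frames=[1,4] (faults so far: 8)
  FIFO total faults: 8
--- LRU ---
  step 0: ref 1 -> FAULT, frames=[1,-] (faults so far: 1)
  step 1: ref 4 -> FAULT, frames=[1,4] (faults so far: 2)
  step 2: ref 1 -> HIT, frames=[1,4] (faults so far: 2)
  step 3: ref 2 -> FAULT, evict 4, frames=[1,2] (faults so far: 3)
  step 4: ref 3 -> FAULT, evict 1, frames=[3,2] (faults so far: 4)
  step 5: ref 2 -> HIT, frames=[3,2] (faults so far: 4)
  step 6: ref 2 -> HIT, frames=[3,2] (faults so far: 4)
  step 7: ref 4 -> FAULT, evict 3, frames=[4,2] (faults so far: 5)
  step 8: ref 4 -> HIT, frames=[4,2] (faults so far: 5)
  step 9: ref 2 -> HIT, frames=[4,2] (faults so far: 5)
  step 10: ref 1 -> FAULT, evict 4, frames=[1,2] (faults so far: 6)
  step 11: ref 4 -> FAULT, evict 2, frames=[1,4] (faults so far: 7)
  LRU total faults: 7
--- Optimal ---
  step 0: ref 1 -> FAULT, frames=[1,-] (faults so far: 1)
  step 1: ref 4 -> FAULT, frames=[1,4] (faults so far: 2)
  step 2: ref 1 -> HIT, frames=[1,4] (faults so far: 2)
  step 3: ref 2 -> FAULT, evict 1, frames=[2,4] (faults so far: 3)
  step 4: ref 3 -> FAULT, evict 4, frames=[2,3] (faults so far: 4)
  step 5: ref 2 -> HIT, frames=[2,3] (faults so far: 4)
  step 6: ref 2 -> HIT, frames=[2,3] (faults so far: 4)
  step 7: ref 4 -> FAULT, evict 3, frames=[2,4] (faults so far: 5)
  step 8: ref 4 -> HIT, frames=[2,4] (faults so far: 5)
  step 9: ref 2 -> HIT, frames=[2,4] (faults so far: 5)
  step 10: ref 1 -> FAULT, evict 2, frames=[1,4] (faults so far: 6)
  step 11: ref 4 -> HIT, frames=[1,4] (faults so far: 6)
  Optimal total faults: 6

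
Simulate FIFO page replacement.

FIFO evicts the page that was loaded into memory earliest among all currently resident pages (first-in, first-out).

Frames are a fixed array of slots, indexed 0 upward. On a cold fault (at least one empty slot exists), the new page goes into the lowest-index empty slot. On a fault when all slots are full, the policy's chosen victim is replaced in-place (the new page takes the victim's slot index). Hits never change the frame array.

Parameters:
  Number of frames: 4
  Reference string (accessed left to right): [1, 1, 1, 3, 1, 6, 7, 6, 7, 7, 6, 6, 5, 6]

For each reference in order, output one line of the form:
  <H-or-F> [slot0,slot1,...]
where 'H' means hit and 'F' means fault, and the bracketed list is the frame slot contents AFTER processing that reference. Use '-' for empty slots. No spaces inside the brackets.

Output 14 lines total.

F [1,-,-,-]
H [1,-,-,-]
H [1,-,-,-]
F [1,3,-,-]
H [1,3,-,-]
F [1,3,6,-]
F [1,3,6,7]
H [1,3,6,7]
H [1,3,6,7]
H [1,3,6,7]
H [1,3,6,7]
H [1,3,6,7]
F [5,3,6,7]
H [5,3,6,7]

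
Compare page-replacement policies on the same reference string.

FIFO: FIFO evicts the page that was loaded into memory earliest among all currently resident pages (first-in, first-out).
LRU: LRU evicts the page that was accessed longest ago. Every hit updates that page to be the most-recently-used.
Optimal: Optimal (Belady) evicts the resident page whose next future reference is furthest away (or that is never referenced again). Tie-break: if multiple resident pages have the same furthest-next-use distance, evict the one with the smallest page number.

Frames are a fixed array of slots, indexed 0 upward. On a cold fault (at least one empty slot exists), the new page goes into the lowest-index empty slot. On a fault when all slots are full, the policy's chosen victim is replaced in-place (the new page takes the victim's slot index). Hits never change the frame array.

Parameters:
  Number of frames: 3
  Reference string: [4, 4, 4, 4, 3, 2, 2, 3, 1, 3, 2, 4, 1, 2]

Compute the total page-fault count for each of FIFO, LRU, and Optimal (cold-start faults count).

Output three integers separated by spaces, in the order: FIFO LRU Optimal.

--- FIFO ---
  step 0: ref 4 -> FAULT, frames=[4,-,-] (faults so far: 1)
  step 1: ref 4 -> HIT, frames=[4,-,-] (faults so far: 1)
  step 2: ref 4 -> HIT, frames=[4,-,-] (faults so far: 1)
  step 3: ref 4 -> HIT, frames=[4,-,-] (faults so far: 1)
  step 4: ref 3 -> FAULT, frames=[4,3,-] (faults so far: 2)
  step 5: ref 2 -> FAULT, frames=[4,3,2] (faults so far: 3)
  step 6: ref 2 -> HIT, frames=[4,3,2] (faults so far: 3)
  step 7: ref 3 -> HIT, frames=[4,3,2] (faults so far: 3)
  step 8: ref 1 -> FAULT, evict 4, frames=[1,3,2] (faults so far: 4)
  step 9: ref 3 -> HIT, frames=[1,3,2] (faults so far: 4)
  step 10: ref 2 -> HIT, frames=[1,3,2] (faults so far: 4)
  step 11: ref 4 -> FAULT, evict 3, frames=[1,4,2] (faults so far: 5)
  step 12: ref 1 -> HIT, frames=[1,4,2] (faults so far: 5)
  step 13: ref 2 -> HIT, frames=[1,4,2] (faults so far: 5)
  FIFO total faults: 5
--- LRU ---
  step 0: ref 4 -> FAULT, frames=[4,-,-] (faults so far: 1)
  step 1: ref 4 -> HIT, frames=[4,-,-] (faults so far: 1)
  step 2: ref 4 -> HIT, frames=[4,-,-] (faults so far: 1)
  step 3: ref 4 -> HIT, frames=[4,-,-] (faults so far: 1)
  step 4: ref 3 -> FAULT, frames=[4,3,-] (faults so far: 2)
  step 5: ref 2 -> FAULT, frames=[4,3,2] (faults so far: 3)
  step 6: ref 2 -> HIT, frames=[4,3,2] (faults so far: 3)
  step 7: ref 3 -> HIT, frames=[4,3,2] (faults so far: 3)
  step 8: ref 1 -> FAULT, evict 4, frames=[1,3,2] (faults so far: 4)
  step 9: ref 3 -> HIT, frames=[1,3,2] (faults so far: 4)
  step 10: ref 2 -> HIT, frames=[1,3,2] (faults so far: 4)
  step 11: ref 4 -> FAULT, evict 1, frames=[4,3,2] (faults so far: 5)
  step 12: ref 1 -> FAULT, evict 3, frames=[4,1,2] (faults so far: 6)
  step 13: ref 2 -> HIT, frames=[4,1,2] (faults so far: 6)
  LRU total faults: 6
--- Optimal ---
  step 0: ref 4 -> FAULT, frames=[4,-,-] (faults so far: 1)
  step 1: ref 4 -> HIT, frames=[4,-,-] (faults so far: 1)
  step 2: ref 4 -> HIT, frames=[4,-,-] (faults so far: 1)
  step 3: ref 4 -> HIT, frames=[4,-,-] (faults so far: 1)
  step 4: ref 3 -> FAULT, frames=[4,3,-] (faults so far: 2)
  step 5: ref 2 -> FAULT, frames=[4,3,2] (faults so far: 3)
  step 6: ref 2 -> HIT, frames=[4,3,2] (faults so far: 3)
  step 7: ref 3 -> HIT, frames=[4,3,2] (faults so far: 3)
  step 8: ref 1 -> FAULT, evict 4, frames=[1,3,2] (faults so far: 4)
  step 9: ref 3 -> HIT, frames=[1,3,2] (faults so far: 4)
  step 10: ref 2 -> HIT, frames=[1,3,2] (faults so far: 4)
  step 11: ref 4 -> FAULT, evict 3, frames=[1,4,2] (faults so far: 5)
  step 12: ref 1 -> HIT, frames=[1,4,2] (faults so far: 5)
  step 13: ref 2 -> HIT, frames=[1,4,2] (faults so far: 5)
  Optimal total faults: 5

Answer: 5 6 5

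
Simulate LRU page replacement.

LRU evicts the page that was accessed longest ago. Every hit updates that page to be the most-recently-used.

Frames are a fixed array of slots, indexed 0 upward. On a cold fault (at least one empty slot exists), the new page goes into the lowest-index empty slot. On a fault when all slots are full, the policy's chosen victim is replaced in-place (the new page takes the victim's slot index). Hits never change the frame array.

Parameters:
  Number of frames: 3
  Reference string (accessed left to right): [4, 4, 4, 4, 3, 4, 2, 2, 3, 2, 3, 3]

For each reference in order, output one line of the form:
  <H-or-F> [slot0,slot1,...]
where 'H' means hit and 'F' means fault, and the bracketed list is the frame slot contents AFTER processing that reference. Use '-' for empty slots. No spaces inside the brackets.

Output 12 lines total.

F [4,-,-]
H [4,-,-]
H [4,-,-]
H [4,-,-]
F [4,3,-]
H [4,3,-]
F [4,3,2]
H [4,3,2]
H [4,3,2]
H [4,3,2]
H [4,3,2]
H [4,3,2]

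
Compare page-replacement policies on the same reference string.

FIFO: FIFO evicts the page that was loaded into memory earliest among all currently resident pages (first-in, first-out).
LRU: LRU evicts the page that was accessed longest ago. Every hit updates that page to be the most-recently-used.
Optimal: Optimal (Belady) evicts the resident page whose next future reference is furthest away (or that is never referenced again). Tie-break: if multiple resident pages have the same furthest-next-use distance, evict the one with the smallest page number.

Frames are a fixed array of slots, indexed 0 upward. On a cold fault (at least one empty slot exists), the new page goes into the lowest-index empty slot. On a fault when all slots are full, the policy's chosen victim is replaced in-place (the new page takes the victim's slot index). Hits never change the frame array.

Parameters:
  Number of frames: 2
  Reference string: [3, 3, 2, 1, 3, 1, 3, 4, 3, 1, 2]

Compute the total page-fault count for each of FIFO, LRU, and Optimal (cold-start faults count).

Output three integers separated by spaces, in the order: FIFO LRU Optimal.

--- FIFO ---
  step 0: ref 3 -> FAULT, frames=[3,-] (faults so far: 1)
  step 1: ref 3 -> HIT, frames=[3,-] (faults so far: 1)
  step 2: ref 2 -> FAULT, frames=[3,2] (faults so far: 2)
  step 3: ref 1 -> FAULT, evict 3, frames=[1,2] (faults so far: 3)
  step 4: ref 3 -> FAULT, evict 2, frames=[1,3] (faults so far: 4)
  step 5: ref 1 -> HIT, frames=[1,3] (faults so far: 4)
  step 6: ref 3 -> HIT, frames=[1,3] (faults so far: 4)
  step 7: ref 4 -> FAULT, evict 1, frames=[4,3] (faults so far: 5)
  step 8: ref 3 -> HIT, frames=[4,3] (faults so far: 5)
  step 9: ref 1 -> FAULT, evict 3, frames=[4,1] (faults so far: 6)
  step 10: ref 2 -> FAULT, evict 4, frames=[2,1] (faults so far: 7)
  FIFO total faults: 7
--- LRU ---
  step 0: ref 3 -> FAULT, frames=[3,-] (faults so far: 1)
  step 1: ref 3 -> HIT, frames=[3,-] (faults so far: 1)
  step 2: ref 2 -> FAULT, frames=[3,2] (faults so far: 2)
  step 3: ref 1 -> FAULT, evict 3, frames=[1,2] (faults so far: 3)
  step 4: ref 3 -> FAULT, evict 2, frames=[1,3] (faults so far: 4)
  step 5: ref 1 -> HIT, frames=[1,3] (faults so far: 4)
  step 6: ref 3 -> HIT, frames=[1,3] (faults so far: 4)
  step 7: ref 4 -> FAULT, evict 1, frames=[4,3] (faults so far: 5)
  step 8: ref 3 -> HIT, frames=[4,3] (faults so far: 5)
  step 9: ref 1 -> FAULT, evict 4, frames=[1,3] (faults so far: 6)
  step 10: ref 2 -> FAULT, evict 3, frames=[1,2] (faults so far: 7)
  LRU total faults: 7
--- Optimal ---
  step 0: ref 3 -> FAULT, frames=[3,-] (faults so far: 1)
  step 1: ref 3 -> HIT, frames=[3,-] (faults so far: 1)
  step 2: ref 2 -> FAULT, frames=[3,2] (faults so far: 2)
  step 3: ref 1 -> FAULT, evict 2, frames=[3,1] (faults so far: 3)
  step 4: ref 3 -> HIT, frames=[3,1] (faults so far: 3)
  step 5: ref 1 -> HIT, frames=[3,1] (faults so far: 3)
  step 6: ref 3 -> HIT, frames=[3,1] (faults so far: 3)
  step 7: ref 4 -> FAULT, evict 1, frames=[3,4] (faults so far: 4)
  step 8: ref 3 -> HIT, frames=[3,4] (faults so far: 4)
  step 9: ref 1 -> FAULT, evict 3, frames=[1,4] (faults so far: 5)
  step 10: ref 2 -> FAULT, evict 1, frames=[2,4] (faults so far: 6)
  Optimal total faults: 6

Answer: 7 7 6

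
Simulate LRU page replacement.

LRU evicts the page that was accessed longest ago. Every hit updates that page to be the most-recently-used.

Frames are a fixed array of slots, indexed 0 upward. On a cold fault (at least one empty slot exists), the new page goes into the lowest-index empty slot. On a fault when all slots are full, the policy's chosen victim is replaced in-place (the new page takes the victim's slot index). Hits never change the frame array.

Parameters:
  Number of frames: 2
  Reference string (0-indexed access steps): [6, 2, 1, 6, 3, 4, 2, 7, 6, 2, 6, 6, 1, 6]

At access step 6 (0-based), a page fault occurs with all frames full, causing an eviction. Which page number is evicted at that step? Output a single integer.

Step 0: ref 6 -> FAULT, frames=[6,-]
Step 1: ref 2 -> FAULT, frames=[6,2]
Step 2: ref 1 -> FAULT, evict 6, frames=[1,2]
Step 3: ref 6 -> FAULT, evict 2, frames=[1,6]
Step 4: ref 3 -> FAULT, evict 1, frames=[3,6]
Step 5: ref 4 -> FAULT, evict 6, frames=[3,4]
Step 6: ref 2 -> FAULT, evict 3, frames=[2,4]
At step 6: evicted page 3

Answer: 3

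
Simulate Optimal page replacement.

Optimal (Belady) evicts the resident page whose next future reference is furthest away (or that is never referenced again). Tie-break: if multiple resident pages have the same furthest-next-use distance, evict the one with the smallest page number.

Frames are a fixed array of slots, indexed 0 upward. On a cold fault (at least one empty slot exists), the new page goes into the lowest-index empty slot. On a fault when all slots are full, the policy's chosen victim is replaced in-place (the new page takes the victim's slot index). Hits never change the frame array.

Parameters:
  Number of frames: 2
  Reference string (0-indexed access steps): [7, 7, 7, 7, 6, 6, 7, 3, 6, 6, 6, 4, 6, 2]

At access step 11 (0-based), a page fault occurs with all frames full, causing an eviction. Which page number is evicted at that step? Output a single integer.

Answer: 3

Derivation:
Step 0: ref 7 -> FAULT, frames=[7,-]
Step 1: ref 7 -> HIT, frames=[7,-]
Step 2: ref 7 -> HIT, frames=[7,-]
Step 3: ref 7 -> HIT, frames=[7,-]
Step 4: ref 6 -> FAULT, frames=[7,6]
Step 5: ref 6 -> HIT, frames=[7,6]
Step 6: ref 7 -> HIT, frames=[7,6]
Step 7: ref 3 -> FAULT, evict 7, frames=[3,6]
Step 8: ref 6 -> HIT, frames=[3,6]
Step 9: ref 6 -> HIT, frames=[3,6]
Step 10: ref 6 -> HIT, frames=[3,6]
Step 11: ref 4 -> FAULT, evict 3, frames=[4,6]
At step 11: evicted page 3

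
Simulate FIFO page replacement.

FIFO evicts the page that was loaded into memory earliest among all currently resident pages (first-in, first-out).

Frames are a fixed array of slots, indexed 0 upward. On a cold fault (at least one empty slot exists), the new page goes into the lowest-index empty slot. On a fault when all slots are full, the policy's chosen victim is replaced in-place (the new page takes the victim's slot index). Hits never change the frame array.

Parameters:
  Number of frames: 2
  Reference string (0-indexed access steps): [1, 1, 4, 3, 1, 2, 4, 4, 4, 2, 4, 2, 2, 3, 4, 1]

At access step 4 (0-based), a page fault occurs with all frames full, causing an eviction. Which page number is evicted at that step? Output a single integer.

Step 0: ref 1 -> FAULT, frames=[1,-]
Step 1: ref 1 -> HIT, frames=[1,-]
Step 2: ref 4 -> FAULT, frames=[1,4]
Step 3: ref 3 -> FAULT, evict 1, frames=[3,4]
Step 4: ref 1 -> FAULT, evict 4, frames=[3,1]
At step 4: evicted page 4

Answer: 4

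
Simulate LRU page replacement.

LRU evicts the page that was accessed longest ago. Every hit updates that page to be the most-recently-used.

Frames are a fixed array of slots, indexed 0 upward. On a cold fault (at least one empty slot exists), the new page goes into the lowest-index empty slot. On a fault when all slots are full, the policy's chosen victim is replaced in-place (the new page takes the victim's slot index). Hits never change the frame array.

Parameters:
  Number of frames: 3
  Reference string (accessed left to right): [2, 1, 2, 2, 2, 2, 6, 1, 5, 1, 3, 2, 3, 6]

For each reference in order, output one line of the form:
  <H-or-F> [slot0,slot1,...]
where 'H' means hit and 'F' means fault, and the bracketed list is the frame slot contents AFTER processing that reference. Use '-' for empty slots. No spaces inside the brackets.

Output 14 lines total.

F [2,-,-]
F [2,1,-]
H [2,1,-]
H [2,1,-]
H [2,1,-]
H [2,1,-]
F [2,1,6]
H [2,1,6]
F [5,1,6]
H [5,1,6]
F [5,1,3]
F [2,1,3]
H [2,1,3]
F [2,6,3]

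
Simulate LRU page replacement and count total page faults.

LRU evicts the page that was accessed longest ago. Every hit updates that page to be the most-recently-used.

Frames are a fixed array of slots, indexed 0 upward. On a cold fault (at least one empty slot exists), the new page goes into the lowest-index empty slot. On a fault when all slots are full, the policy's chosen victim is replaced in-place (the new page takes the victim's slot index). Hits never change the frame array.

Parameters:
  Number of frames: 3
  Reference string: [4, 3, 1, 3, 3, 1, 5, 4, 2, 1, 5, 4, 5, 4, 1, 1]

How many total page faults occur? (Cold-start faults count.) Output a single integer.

Answer: 9

Derivation:
Step 0: ref 4 → FAULT, frames=[4,-,-]
Step 1: ref 3 → FAULT, frames=[4,3,-]
Step 2: ref 1 → FAULT, frames=[4,3,1]
Step 3: ref 3 → HIT, frames=[4,3,1]
Step 4: ref 3 → HIT, frames=[4,3,1]
Step 5: ref 1 → HIT, frames=[4,3,1]
Step 6: ref 5 → FAULT (evict 4), frames=[5,3,1]
Step 7: ref 4 → FAULT (evict 3), frames=[5,4,1]
Step 8: ref 2 → FAULT (evict 1), frames=[5,4,2]
Step 9: ref 1 → FAULT (evict 5), frames=[1,4,2]
Step 10: ref 5 → FAULT (evict 4), frames=[1,5,2]
Step 11: ref 4 → FAULT (evict 2), frames=[1,5,4]
Step 12: ref 5 → HIT, frames=[1,5,4]
Step 13: ref 4 → HIT, frames=[1,5,4]
Step 14: ref 1 → HIT, frames=[1,5,4]
Step 15: ref 1 → HIT, frames=[1,5,4]
Total faults: 9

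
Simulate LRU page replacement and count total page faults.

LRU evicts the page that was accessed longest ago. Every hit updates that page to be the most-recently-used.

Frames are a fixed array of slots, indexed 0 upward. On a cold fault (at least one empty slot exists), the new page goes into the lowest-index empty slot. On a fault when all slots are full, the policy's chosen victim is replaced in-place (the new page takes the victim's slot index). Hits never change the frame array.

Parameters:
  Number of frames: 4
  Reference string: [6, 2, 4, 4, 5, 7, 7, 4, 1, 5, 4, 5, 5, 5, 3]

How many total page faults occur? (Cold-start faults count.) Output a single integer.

Step 0: ref 6 → FAULT, frames=[6,-,-,-]
Step 1: ref 2 → FAULT, frames=[6,2,-,-]
Step 2: ref 4 → FAULT, frames=[6,2,4,-]
Step 3: ref 4 → HIT, frames=[6,2,4,-]
Step 4: ref 5 → FAULT, frames=[6,2,4,5]
Step 5: ref 7 → FAULT (evict 6), frames=[7,2,4,5]
Step 6: ref 7 → HIT, frames=[7,2,4,5]
Step 7: ref 4 → HIT, frames=[7,2,4,5]
Step 8: ref 1 → FAULT (evict 2), frames=[7,1,4,5]
Step 9: ref 5 → HIT, frames=[7,1,4,5]
Step 10: ref 4 → HIT, frames=[7,1,4,5]
Step 11: ref 5 → HIT, frames=[7,1,4,5]
Step 12: ref 5 → HIT, frames=[7,1,4,5]
Step 13: ref 5 → HIT, frames=[7,1,4,5]
Step 14: ref 3 → FAULT (evict 7), frames=[3,1,4,5]
Total faults: 7

Answer: 7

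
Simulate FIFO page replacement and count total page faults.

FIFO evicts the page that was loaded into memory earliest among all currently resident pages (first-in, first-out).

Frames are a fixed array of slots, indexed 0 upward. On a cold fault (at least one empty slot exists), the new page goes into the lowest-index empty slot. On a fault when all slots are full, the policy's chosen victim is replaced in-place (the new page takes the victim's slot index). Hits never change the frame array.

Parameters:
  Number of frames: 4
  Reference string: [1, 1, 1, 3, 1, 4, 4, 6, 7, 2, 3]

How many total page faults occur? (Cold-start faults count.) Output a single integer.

Step 0: ref 1 → FAULT, frames=[1,-,-,-]
Step 1: ref 1 → HIT, frames=[1,-,-,-]
Step 2: ref 1 → HIT, frames=[1,-,-,-]
Step 3: ref 3 → FAULT, frames=[1,3,-,-]
Step 4: ref 1 → HIT, frames=[1,3,-,-]
Step 5: ref 4 → FAULT, frames=[1,3,4,-]
Step 6: ref 4 → HIT, frames=[1,3,4,-]
Step 7: ref 6 → FAULT, frames=[1,3,4,6]
Step 8: ref 7 → FAULT (evict 1), frames=[7,3,4,6]
Step 9: ref 2 → FAULT (evict 3), frames=[7,2,4,6]
Step 10: ref 3 → FAULT (evict 4), frames=[7,2,3,6]
Total faults: 7

Answer: 7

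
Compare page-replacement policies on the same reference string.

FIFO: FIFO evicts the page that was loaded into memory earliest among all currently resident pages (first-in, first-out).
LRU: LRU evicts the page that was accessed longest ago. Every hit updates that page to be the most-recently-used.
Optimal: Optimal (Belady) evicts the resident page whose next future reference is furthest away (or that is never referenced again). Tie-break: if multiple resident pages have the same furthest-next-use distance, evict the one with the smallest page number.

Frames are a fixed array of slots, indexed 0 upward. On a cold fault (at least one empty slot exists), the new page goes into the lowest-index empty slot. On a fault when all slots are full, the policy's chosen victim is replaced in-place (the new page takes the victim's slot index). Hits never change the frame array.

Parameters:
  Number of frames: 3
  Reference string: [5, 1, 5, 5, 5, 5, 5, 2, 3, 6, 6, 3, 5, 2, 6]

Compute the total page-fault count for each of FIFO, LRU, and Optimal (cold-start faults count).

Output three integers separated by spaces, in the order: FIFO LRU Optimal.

Answer: 7 8 6

Derivation:
--- FIFO ---
  step 0: ref 5 -> FAULT, frames=[5,-,-] (faults so far: 1)
  step 1: ref 1 -> FAULT, frames=[5,1,-] (faults so far: 2)
  step 2: ref 5 -> HIT, frames=[5,1,-] (faults so far: 2)
  step 3: ref 5 -> HIT, frames=[5,1,-] (faults so far: 2)
  step 4: ref 5 -> HIT, frames=[5,1,-] (faults so far: 2)
  step 5: ref 5 -> HIT, frames=[5,1,-] (faults so far: 2)
  step 6: ref 5 -> HIT, frames=[5,1,-] (faults so far: 2)
  step 7: ref 2 -> FAULT, frames=[5,1,2] (faults so far: 3)
  step 8: ref 3 -> FAULT, evict 5, frames=[3,1,2] (faults so far: 4)
  step 9: ref 6 -> FAULT, evict 1, frames=[3,6,2] (faults so far: 5)
  step 10: ref 6 -> HIT, frames=[3,6,2] (faults so far: 5)
  step 11: ref 3 -> HIT, frames=[3,6,2] (faults so far: 5)
  step 12: ref 5 -> FAULT, evict 2, frames=[3,6,5] (faults so far: 6)
  step 13: ref 2 -> FAULT, evict 3, frames=[2,6,5] (faults so far: 7)
  step 14: ref 6 -> HIT, frames=[2,6,5] (faults so far: 7)
  FIFO total faults: 7
--- LRU ---
  step 0: ref 5 -> FAULT, frames=[5,-,-] (faults so far: 1)
  step 1: ref 1 -> FAULT, frames=[5,1,-] (faults so far: 2)
  step 2: ref 5 -> HIT, frames=[5,1,-] (faults so far: 2)
  step 3: ref 5 -> HIT, frames=[5,1,-] (faults so far: 2)
  step 4: ref 5 -> HIT, frames=[5,1,-] (faults so far: 2)
  step 5: ref 5 -> HIT, frames=[5,1,-] (faults so far: 2)
  step 6: ref 5 -> HIT, frames=[5,1,-] (faults so far: 2)
  step 7: ref 2 -> FAULT, frames=[5,1,2] (faults so far: 3)
  step 8: ref 3 -> FAULT, evict 1, frames=[5,3,2] (faults so far: 4)
  step 9: ref 6 -> FAULT, evict 5, frames=[6,3,2] (faults so far: 5)
  step 10: ref 6 -> HIT, frames=[6,3,2] (faults so far: 5)
  step 11: ref 3 -> HIT, frames=[6,3,2] (faults so far: 5)
  step 12: ref 5 -> FAULT, evict 2, frames=[6,3,5] (faults so far: 6)
  step 13: ref 2 -> FAULT, evict 6, frames=[2,3,5] (faults so far: 7)
  step 14: ref 6 -> FAULT, evict 3, frames=[2,6,5] (faults so far: 8)
  LRU total faults: 8
--- Optimal ---
  step 0: ref 5 -> FAULT, frames=[5,-,-] (faults so far: 1)
  step 1: ref 1 -> FAULT, frames=[5,1,-] (faults so far: 2)
  step 2: ref 5 -> HIT, frames=[5,1,-] (faults so far: 2)
  step 3: ref 5 -> HIT, frames=[5,1,-] (faults so far: 2)
  step 4: ref 5 -> HIT, frames=[5,1,-] (faults so far: 2)
  step 5: ref 5 -> HIT, frames=[5,1,-] (faults so far: 2)
  step 6: ref 5 -> HIT, frames=[5,1,-] (faults so far: 2)
  step 7: ref 2 -> FAULT, frames=[5,1,2] (faults so far: 3)
  step 8: ref 3 -> FAULT, evict 1, frames=[5,3,2] (faults so far: 4)
  step 9: ref 6 -> FAULT, evict 2, frames=[5,3,6] (faults so far: 5)
  step 10: ref 6 -> HIT, frames=[5,3,6] (faults so far: 5)
  step 11: ref 3 -> HIT, frames=[5,3,6] (faults so far: 5)
  step 12: ref 5 -> HIT, frames=[5,3,6] (faults so far: 5)
  step 13: ref 2 -> FAULT, evict 3, frames=[5,2,6] (faults so far: 6)
  step 14: ref 6 -> HIT, frames=[5,2,6] (faults so far: 6)
  Optimal total faults: 6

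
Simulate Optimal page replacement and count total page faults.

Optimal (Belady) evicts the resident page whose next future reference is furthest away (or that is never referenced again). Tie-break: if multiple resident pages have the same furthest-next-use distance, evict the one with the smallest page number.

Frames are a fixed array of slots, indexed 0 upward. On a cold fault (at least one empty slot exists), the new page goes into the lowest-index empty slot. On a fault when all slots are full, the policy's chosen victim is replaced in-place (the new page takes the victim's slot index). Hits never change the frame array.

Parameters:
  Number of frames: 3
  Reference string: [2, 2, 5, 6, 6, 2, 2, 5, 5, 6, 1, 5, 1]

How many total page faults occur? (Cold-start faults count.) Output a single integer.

Answer: 4

Derivation:
Step 0: ref 2 → FAULT, frames=[2,-,-]
Step 1: ref 2 → HIT, frames=[2,-,-]
Step 2: ref 5 → FAULT, frames=[2,5,-]
Step 3: ref 6 → FAULT, frames=[2,5,6]
Step 4: ref 6 → HIT, frames=[2,5,6]
Step 5: ref 2 → HIT, frames=[2,5,6]
Step 6: ref 2 → HIT, frames=[2,5,6]
Step 7: ref 5 → HIT, frames=[2,5,6]
Step 8: ref 5 → HIT, frames=[2,5,6]
Step 9: ref 6 → HIT, frames=[2,5,6]
Step 10: ref 1 → FAULT (evict 2), frames=[1,5,6]
Step 11: ref 5 → HIT, frames=[1,5,6]
Step 12: ref 1 → HIT, frames=[1,5,6]
Total faults: 4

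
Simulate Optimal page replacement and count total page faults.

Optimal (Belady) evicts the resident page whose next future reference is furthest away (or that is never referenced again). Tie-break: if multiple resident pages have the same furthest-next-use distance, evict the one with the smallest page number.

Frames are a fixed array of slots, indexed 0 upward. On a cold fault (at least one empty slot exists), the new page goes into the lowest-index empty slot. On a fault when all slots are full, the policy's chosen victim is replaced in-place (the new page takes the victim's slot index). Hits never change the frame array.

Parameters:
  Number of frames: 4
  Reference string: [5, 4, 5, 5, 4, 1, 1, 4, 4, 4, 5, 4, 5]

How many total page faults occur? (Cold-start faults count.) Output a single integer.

Answer: 3

Derivation:
Step 0: ref 5 → FAULT, frames=[5,-,-,-]
Step 1: ref 4 → FAULT, frames=[5,4,-,-]
Step 2: ref 5 → HIT, frames=[5,4,-,-]
Step 3: ref 5 → HIT, frames=[5,4,-,-]
Step 4: ref 4 → HIT, frames=[5,4,-,-]
Step 5: ref 1 → FAULT, frames=[5,4,1,-]
Step 6: ref 1 → HIT, frames=[5,4,1,-]
Step 7: ref 4 → HIT, frames=[5,4,1,-]
Step 8: ref 4 → HIT, frames=[5,4,1,-]
Step 9: ref 4 → HIT, frames=[5,4,1,-]
Step 10: ref 5 → HIT, frames=[5,4,1,-]
Step 11: ref 4 → HIT, frames=[5,4,1,-]
Step 12: ref 5 → HIT, frames=[5,4,1,-]
Total faults: 3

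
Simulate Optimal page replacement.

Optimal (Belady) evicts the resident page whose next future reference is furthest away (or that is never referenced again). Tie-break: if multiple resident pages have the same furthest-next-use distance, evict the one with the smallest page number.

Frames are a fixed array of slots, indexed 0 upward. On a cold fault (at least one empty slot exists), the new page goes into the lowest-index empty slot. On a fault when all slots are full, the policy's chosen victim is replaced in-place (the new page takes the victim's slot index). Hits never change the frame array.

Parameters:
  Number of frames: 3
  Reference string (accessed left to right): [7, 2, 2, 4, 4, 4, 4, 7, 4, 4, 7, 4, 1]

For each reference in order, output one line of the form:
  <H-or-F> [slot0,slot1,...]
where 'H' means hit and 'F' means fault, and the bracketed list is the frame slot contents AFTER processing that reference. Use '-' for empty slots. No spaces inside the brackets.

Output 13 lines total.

F [7,-,-]
F [7,2,-]
H [7,2,-]
F [7,2,4]
H [7,2,4]
H [7,2,4]
H [7,2,4]
H [7,2,4]
H [7,2,4]
H [7,2,4]
H [7,2,4]
H [7,2,4]
F [7,1,4]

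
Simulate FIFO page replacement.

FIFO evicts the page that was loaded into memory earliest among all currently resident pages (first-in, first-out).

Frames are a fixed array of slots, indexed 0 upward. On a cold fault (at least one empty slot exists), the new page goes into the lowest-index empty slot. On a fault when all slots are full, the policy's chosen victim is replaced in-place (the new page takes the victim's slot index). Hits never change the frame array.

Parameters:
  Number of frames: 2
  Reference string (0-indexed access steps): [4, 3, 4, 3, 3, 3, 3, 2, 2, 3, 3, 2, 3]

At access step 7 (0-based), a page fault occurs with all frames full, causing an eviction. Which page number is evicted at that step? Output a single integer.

Answer: 4

Derivation:
Step 0: ref 4 -> FAULT, frames=[4,-]
Step 1: ref 3 -> FAULT, frames=[4,3]
Step 2: ref 4 -> HIT, frames=[4,3]
Step 3: ref 3 -> HIT, frames=[4,3]
Step 4: ref 3 -> HIT, frames=[4,3]
Step 5: ref 3 -> HIT, frames=[4,3]
Step 6: ref 3 -> HIT, frames=[4,3]
Step 7: ref 2 -> FAULT, evict 4, frames=[2,3]
At step 7: evicted page 4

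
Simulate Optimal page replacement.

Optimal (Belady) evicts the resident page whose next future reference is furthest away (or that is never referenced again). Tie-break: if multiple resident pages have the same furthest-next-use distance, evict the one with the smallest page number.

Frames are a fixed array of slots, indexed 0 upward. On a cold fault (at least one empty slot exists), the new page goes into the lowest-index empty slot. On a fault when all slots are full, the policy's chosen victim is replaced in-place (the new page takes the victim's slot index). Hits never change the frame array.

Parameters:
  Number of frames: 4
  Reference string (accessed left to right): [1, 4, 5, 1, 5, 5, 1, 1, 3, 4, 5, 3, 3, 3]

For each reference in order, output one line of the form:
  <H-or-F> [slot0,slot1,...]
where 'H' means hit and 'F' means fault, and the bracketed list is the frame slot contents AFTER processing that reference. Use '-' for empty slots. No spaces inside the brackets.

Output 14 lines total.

F [1,-,-,-]
F [1,4,-,-]
F [1,4,5,-]
H [1,4,5,-]
H [1,4,5,-]
H [1,4,5,-]
H [1,4,5,-]
H [1,4,5,-]
F [1,4,5,3]
H [1,4,5,3]
H [1,4,5,3]
H [1,4,5,3]
H [1,4,5,3]
H [1,4,5,3]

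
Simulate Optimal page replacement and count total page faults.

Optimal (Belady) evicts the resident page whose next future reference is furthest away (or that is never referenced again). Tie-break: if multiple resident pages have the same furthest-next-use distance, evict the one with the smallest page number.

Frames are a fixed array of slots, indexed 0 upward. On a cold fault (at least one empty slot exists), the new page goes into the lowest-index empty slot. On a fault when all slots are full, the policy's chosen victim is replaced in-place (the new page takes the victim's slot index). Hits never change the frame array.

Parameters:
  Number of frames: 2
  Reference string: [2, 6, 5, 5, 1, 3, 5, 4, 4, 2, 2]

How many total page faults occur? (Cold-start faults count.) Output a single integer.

Answer: 7

Derivation:
Step 0: ref 2 → FAULT, frames=[2,-]
Step 1: ref 6 → FAULT, frames=[2,6]
Step 2: ref 5 → FAULT (evict 6), frames=[2,5]
Step 3: ref 5 → HIT, frames=[2,5]
Step 4: ref 1 → FAULT (evict 2), frames=[1,5]
Step 5: ref 3 → FAULT (evict 1), frames=[3,5]
Step 6: ref 5 → HIT, frames=[3,5]
Step 7: ref 4 → FAULT (evict 3), frames=[4,5]
Step 8: ref 4 → HIT, frames=[4,5]
Step 9: ref 2 → FAULT (evict 4), frames=[2,5]
Step 10: ref 2 → HIT, frames=[2,5]
Total faults: 7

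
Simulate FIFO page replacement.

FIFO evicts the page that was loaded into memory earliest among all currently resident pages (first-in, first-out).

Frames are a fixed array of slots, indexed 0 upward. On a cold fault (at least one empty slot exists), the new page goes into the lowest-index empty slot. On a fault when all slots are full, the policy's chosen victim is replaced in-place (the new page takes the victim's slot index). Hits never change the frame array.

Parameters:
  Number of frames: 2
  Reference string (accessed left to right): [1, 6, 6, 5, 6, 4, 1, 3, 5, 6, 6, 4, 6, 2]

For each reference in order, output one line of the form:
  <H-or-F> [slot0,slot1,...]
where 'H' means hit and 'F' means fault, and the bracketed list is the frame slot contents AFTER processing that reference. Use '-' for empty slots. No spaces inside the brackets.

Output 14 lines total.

F [1,-]
F [1,6]
H [1,6]
F [5,6]
H [5,6]
F [5,4]
F [1,4]
F [1,3]
F [5,3]
F [5,6]
H [5,6]
F [4,6]
H [4,6]
F [4,2]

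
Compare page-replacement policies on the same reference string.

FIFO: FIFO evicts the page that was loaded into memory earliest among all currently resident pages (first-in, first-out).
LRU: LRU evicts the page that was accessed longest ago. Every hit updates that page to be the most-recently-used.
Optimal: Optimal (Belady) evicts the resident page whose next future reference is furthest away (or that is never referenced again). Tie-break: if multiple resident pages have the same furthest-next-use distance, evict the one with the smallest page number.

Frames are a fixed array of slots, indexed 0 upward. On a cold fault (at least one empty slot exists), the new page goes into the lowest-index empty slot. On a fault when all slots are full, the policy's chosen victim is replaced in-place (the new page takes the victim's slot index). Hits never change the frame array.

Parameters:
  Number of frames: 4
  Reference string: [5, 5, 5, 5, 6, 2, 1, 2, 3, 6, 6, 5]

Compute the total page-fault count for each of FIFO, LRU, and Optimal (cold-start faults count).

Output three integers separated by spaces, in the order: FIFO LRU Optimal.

--- FIFO ---
  step 0: ref 5 -> FAULT, frames=[5,-,-,-] (faults so far: 1)
  step 1: ref 5 -> HIT, frames=[5,-,-,-] (faults so far: 1)
  step 2: ref 5 -> HIT, frames=[5,-,-,-] (faults so far: 1)
  step 3: ref 5 -> HIT, frames=[5,-,-,-] (faults so far: 1)
  step 4: ref 6 -> FAULT, frames=[5,6,-,-] (faults so far: 2)
  step 5: ref 2 -> FAULT, frames=[5,6,2,-] (faults so far: 3)
  step 6: ref 1 -> FAULT, frames=[5,6,2,1] (faults so far: 4)
  step 7: ref 2 -> HIT, frames=[5,6,2,1] (faults so far: 4)
  step 8: ref 3 -> FAULT, evict 5, frames=[3,6,2,1] (faults so far: 5)
  step 9: ref 6 -> HIT, frames=[3,6,2,1] (faults so far: 5)
  step 10: ref 6 -> HIT, frames=[3,6,2,1] (faults so far: 5)
  step 11: ref 5 -> FAULT, evict 6, frames=[3,5,2,1] (faults so far: 6)
  FIFO total faults: 6
--- LRU ---
  step 0: ref 5 -> FAULT, frames=[5,-,-,-] (faults so far: 1)
  step 1: ref 5 -> HIT, frames=[5,-,-,-] (faults so far: 1)
  step 2: ref 5 -> HIT, frames=[5,-,-,-] (faults so far: 1)
  step 3: ref 5 -> HIT, frames=[5,-,-,-] (faults so far: 1)
  step 4: ref 6 -> FAULT, frames=[5,6,-,-] (faults so far: 2)
  step 5: ref 2 -> FAULT, frames=[5,6,2,-] (faults so far: 3)
  step 6: ref 1 -> FAULT, frames=[5,6,2,1] (faults so far: 4)
  step 7: ref 2 -> HIT, frames=[5,6,2,1] (faults so far: 4)
  step 8: ref 3 -> FAULT, evict 5, frames=[3,6,2,1] (faults so far: 5)
  step 9: ref 6 -> HIT, frames=[3,6,2,1] (faults so far: 5)
  step 10: ref 6 -> HIT, frames=[3,6,2,1] (faults so far: 5)
  step 11: ref 5 -> FAULT, evict 1, frames=[3,6,2,5] (faults so far: 6)
  LRU total faults: 6
--- Optimal ---
  step 0: ref 5 -> FAULT, frames=[5,-,-,-] (faults so far: 1)
  step 1: ref 5 -> HIT, frames=[5,-,-,-] (faults so far: 1)
  step 2: ref 5 -> HIT, frames=[5,-,-,-] (faults so far: 1)
  step 3: ref 5 -> HIT, frames=[5,-,-,-] (faults so far: 1)
  step 4: ref 6 -> FAULT, frames=[5,6,-,-] (faults so far: 2)
  step 5: ref 2 -> FAULT, frames=[5,6,2,-] (faults so far: 3)
  step 6: ref 1 -> FAULT, frames=[5,6,2,1] (faults so far: 4)
  step 7: ref 2 -> HIT, frames=[5,6,2,1] (faults so far: 4)
  step 8: ref 3 -> FAULT, evict 1, frames=[5,6,2,3] (faults so far: 5)
  step 9: ref 6 -> HIT, frames=[5,6,2,3] (faults so far: 5)
  step 10: ref 6 -> HIT, frames=[5,6,2,3] (faults so far: 5)
  step 11: ref 5 -> HIT, frames=[5,6,2,3] (faults so far: 5)
  Optimal total faults: 5

Answer: 6 6 5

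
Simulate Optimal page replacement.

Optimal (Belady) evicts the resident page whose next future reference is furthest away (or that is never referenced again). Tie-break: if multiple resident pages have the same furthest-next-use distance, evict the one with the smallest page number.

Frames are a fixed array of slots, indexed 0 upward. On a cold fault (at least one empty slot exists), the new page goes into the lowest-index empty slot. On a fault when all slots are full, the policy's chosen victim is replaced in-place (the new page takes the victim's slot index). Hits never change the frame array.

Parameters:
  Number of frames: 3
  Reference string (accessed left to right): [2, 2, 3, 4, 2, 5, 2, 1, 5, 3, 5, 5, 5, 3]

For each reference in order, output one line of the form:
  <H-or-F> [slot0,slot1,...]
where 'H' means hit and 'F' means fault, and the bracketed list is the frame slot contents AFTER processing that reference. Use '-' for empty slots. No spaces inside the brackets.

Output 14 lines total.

F [2,-,-]
H [2,-,-]
F [2,3,-]
F [2,3,4]
H [2,3,4]
F [2,3,5]
H [2,3,5]
F [1,3,5]
H [1,3,5]
H [1,3,5]
H [1,3,5]
H [1,3,5]
H [1,3,5]
H [1,3,5]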